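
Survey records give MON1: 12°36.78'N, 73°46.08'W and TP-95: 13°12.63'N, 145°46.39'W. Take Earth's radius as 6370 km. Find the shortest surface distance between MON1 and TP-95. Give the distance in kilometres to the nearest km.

7773 km

MON1: φ = +12.61300°, λ = -73.76800°
TP-95: φ = +13.21050°, λ = -145.77317°
Δφ = 0.5975°,  Δλ = -72.0052°
a = sin²(Δφ/2) + cos φ₁ cos φ₂ sin²(Δλ/2) = 0.328300
c = 2·arcsin(√a) = 1.220261 rad = 69.9158°
d = R·c = 6370 × 1.220261 = 7773.1 km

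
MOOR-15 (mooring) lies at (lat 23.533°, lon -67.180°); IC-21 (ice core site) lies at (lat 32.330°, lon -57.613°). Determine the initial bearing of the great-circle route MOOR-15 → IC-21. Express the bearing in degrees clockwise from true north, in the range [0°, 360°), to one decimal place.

Δλ = 9.5670°
y = sin Δλ · cos φ₂ = 0.140437
x = cos φ₁ sin φ₂ − sin φ₁ cos φ₂ cos Δλ = 0.157626
θ = atan2(y, x) = 41.6993° → 41.6993° (mod 360°)

41.7°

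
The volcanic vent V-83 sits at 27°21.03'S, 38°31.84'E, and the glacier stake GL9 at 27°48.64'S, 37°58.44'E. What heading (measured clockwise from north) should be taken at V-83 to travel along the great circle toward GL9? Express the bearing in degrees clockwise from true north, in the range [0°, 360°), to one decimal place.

V-83: φ = -27.35050°, λ = +38.53067°
GL9: φ = -27.81067°, λ = +37.97400°
Δλ = -0.5567°
y = sin Δλ · cos φ₂ = -0.008593
x = cos φ₁ sin φ₂ − sin φ₁ cos φ₂ cos Δλ = -0.008051
θ = atan2(y, x) = -133.1321° → 226.8679° (mod 360°)

226.9°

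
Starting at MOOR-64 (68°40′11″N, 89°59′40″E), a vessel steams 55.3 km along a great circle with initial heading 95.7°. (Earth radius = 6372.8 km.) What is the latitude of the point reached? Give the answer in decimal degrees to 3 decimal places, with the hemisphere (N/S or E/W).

68.615°N

MOOR-64: φ = +68.66972°, λ = +89.99444°
δ = d/R = 55.3/6372.8 = 0.008678 rad
φ₂ = arcsin(sin φ₁ cos δ + cos φ₁ sin δ cos θ)
   = arcsin(0.93150·0.99996 + 0.36374·0.00868·-0.09932) = 68.61489°
λ₂ = λ₁ + atan2(sin θ sin δ cos φ₁, cos δ − sin φ₁ sin φ₂) = 91.35133°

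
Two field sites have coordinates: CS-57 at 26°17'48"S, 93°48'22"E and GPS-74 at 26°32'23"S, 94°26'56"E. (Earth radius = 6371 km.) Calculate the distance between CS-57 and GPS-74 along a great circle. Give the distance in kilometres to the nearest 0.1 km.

69.5 km

CS-57: φ = -26.29667°, λ = +93.80611°
GPS-74: φ = -26.53972°, λ = +94.44889°
Δφ = -0.2431°,  Δλ = 0.6428°
a = sin²(Δφ/2) + cos φ₁ cos φ₂ sin²(Δλ/2) = 0.000030
c = 2·arcsin(√a) = 0.010906 rad = 0.6249°
d = R·c = 6371 × 0.010906 = 69.5 km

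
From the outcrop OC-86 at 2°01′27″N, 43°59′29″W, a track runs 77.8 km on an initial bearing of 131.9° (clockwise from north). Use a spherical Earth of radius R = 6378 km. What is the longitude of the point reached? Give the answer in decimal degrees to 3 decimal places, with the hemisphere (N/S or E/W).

43.471°W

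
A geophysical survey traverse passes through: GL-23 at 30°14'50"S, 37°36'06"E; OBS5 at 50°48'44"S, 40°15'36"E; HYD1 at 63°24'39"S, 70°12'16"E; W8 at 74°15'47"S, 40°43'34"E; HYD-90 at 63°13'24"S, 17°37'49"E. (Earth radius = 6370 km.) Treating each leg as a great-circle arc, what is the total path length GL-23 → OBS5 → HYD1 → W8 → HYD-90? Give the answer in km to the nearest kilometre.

7724 km

GL-23: φ = -30.24722°, λ = +37.60167°
OBS5: φ = -50.81222°, λ = +40.26000°
HYD1: φ = -63.41083°, λ = +70.20444°
W8: φ = -74.26306°, λ = +40.72611°
HYD-90: φ = -63.22333°, λ = +17.63028°
GL-23→OBS5: c = 0.360595 rad, d = 2296.99 km
OBS5→HYD1: c = 0.353494 rad, d = 2251.76 km
HYD1→W8: c = 0.259960 rad, d = 1655.94 km
W8→HYD-90: c = 0.238467 rad, d = 1519.03 km
Total = 2296.99 + 2251.76 + 1655.94 + 1519.03 = 7723.73 km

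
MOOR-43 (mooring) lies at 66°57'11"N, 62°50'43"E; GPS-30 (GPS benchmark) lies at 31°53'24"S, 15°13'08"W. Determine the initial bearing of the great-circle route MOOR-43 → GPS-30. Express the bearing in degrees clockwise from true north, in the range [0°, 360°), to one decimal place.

246.1°

MOOR-43: φ = +66.95306°, λ = +62.84528°
GPS-30: φ = -31.89000°, λ = -15.21889°
Δλ = -78.0642°
y = sin Δλ · cos φ₂ = -0.830707
x = cos φ₁ sin φ₂ − sin φ₁ cos φ₂ cos Δλ = -0.368402
θ = atan2(y, x) = -113.9163° → 246.0837° (mod 360°)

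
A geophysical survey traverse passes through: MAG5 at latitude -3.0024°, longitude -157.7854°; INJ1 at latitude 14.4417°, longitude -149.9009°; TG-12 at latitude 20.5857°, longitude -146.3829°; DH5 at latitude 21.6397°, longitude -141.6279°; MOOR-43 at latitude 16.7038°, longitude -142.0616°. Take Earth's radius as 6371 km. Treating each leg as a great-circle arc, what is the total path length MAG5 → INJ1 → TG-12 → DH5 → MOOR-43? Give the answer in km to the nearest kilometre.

3961 km

MAG5→INJ1: c = 0.333606 rad, d = 2125.40 km
INJ1→TG-12: c = 0.122160 rad, d = 778.28 km
TG-12→DH5: c = 0.079571 rad, d = 506.95 km
DH5→MOOR-43: c = 0.086444 rad, d = 550.73 km
Total = 2125.40 + 778.28 + 506.95 + 550.73 = 3961.36 km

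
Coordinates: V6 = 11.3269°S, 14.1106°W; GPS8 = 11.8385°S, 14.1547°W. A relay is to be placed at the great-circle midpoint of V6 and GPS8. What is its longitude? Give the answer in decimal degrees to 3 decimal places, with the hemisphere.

14.133°W

Bx = cos φ₂ cos Δλ = 0.978729,  By = cos φ₂ sin Δλ = -0.000753
φₘ = atan2(sin φ₁ + sin φ₂, √((cos φ₁ + Bx)² + By²)) = -11.58270°
λₘ = λ₁ + atan2(By, cos φ₁ + Bx) = -14.13263°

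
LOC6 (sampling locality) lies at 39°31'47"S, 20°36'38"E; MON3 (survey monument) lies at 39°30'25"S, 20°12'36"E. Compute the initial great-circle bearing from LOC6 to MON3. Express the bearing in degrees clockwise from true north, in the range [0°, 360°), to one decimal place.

274.1°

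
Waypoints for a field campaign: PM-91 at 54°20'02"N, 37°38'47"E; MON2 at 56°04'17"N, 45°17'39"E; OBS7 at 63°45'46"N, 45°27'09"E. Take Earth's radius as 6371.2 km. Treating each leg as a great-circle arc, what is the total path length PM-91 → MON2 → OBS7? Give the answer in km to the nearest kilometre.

PM-91: φ = +54.33389°, λ = +37.64639°
MON2: φ = +56.07139°, λ = +45.29417°
OBS7: φ = +63.76278°, λ = +45.45250°
PM-91→MON2: c = 0.081933 rad, d = 522.01 km
MON2→OBS7: c = 0.134247 rad, d = 855.32 km
Total = 522.01 + 855.32 = 1377.32 km

1377 km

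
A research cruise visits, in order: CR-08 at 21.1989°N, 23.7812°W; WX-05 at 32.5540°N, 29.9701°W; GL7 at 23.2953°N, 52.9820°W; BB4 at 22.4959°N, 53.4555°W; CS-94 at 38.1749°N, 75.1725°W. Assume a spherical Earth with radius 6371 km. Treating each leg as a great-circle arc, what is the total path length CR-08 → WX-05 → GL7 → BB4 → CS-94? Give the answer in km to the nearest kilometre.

CR-08→WX-05: c = 0.220237 rad, d = 1403.13 km
WX-05→GL7: c = 0.388796 rad, d = 2477.02 km
GL7→BB4: c = 0.015894 rad, d = 101.26 km
BB4→CS-94: c = 0.424513 rad, d = 2704.57 km
Total = 1403.13 + 2477.02 + 101.26 + 2704.57 = 6685.98 km

6686 km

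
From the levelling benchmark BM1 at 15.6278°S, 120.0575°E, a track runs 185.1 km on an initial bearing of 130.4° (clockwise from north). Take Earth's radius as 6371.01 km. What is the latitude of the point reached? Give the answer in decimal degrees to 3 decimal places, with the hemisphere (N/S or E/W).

16.703°S

δ = d/R = 185.1/6371.01 = 0.029053 rad
φ₂ = arcsin(sin φ₁ cos δ + cos φ₁ sin δ cos θ)
   = arcsin(-0.26939·0.99958 + 0.96303·0.02905·-0.64812) = -16.70265°
λ₂ = λ₁ + atan2(sin θ sin δ cos φ₁, cos δ − sin φ₁ sin φ₂) = 121.38096°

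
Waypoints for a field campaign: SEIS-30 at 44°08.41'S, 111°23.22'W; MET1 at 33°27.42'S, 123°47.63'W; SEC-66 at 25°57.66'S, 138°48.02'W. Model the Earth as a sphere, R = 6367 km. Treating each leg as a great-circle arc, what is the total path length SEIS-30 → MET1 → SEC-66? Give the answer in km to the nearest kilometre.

3266 km

SEIS-30: φ = -44.14017°, λ = -111.38700°
MET1: φ = -33.45700°, λ = -123.79383°
SEC-66: φ = -25.96100°, λ = -138.80033°
SEIS-30→MET1: c = 0.250917 rad, d = 1597.59 km
MET1→SEC-66: c = 0.262005 rad, d = 1668.19 km
Total = 1597.59 + 1668.19 = 3265.78 km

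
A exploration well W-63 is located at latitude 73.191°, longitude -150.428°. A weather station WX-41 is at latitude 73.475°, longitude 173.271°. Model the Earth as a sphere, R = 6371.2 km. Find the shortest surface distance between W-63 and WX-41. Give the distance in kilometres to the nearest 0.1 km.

Δφ = 0.2840°,  Δλ = -36.3010°
a = sin²(Δφ/2) + cos φ₁ cos φ₂ sin²(Δλ/2) = 0.007988
c = 2·arcsin(√a) = 0.178991 rad = 10.2554°
d = R·c = 6371.2 × 0.178991 = 1140.4 km

1140.4 km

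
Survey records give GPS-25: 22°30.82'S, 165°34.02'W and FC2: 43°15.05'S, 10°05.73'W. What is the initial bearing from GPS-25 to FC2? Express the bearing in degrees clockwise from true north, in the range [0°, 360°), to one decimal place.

GPS-25: φ = -22.51367°, λ = -165.56700°
FC2: φ = -43.25083°, λ = -10.09550°
Δλ = 155.4715°
y = sin Δλ · cos φ₂ = 0.302376
x = cos φ₁ sin φ₂ − sin φ₁ cos φ₂ cos Δλ = -0.886697
θ = atan2(y, x) = 161.1699° → 161.1699° (mod 360°)

161.2°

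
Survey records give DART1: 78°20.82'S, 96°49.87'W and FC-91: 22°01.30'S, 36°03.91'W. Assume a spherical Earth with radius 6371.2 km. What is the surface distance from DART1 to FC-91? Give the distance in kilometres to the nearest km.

DART1: φ = -78.34700°, λ = -96.83117°
FC-91: φ = -22.02167°, λ = -36.06517°
Δφ = 56.3253°,  Δλ = 60.7660°
a = sin²(Δφ/2) + cos φ₁ cos φ₂ sin²(Δλ/2) = 0.270662
c = 2·arcsin(√a) = 1.094291 rad = 62.6983°
d = R·c = 6371.2 × 1.094291 = 6971.9 km

6972 km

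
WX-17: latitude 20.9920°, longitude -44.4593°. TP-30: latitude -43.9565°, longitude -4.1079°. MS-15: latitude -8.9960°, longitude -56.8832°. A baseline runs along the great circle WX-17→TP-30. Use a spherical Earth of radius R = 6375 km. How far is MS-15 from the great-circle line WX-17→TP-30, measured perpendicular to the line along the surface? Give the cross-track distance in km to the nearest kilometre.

δ₁₃ = central angle WX-17→MS-15 = 0.565098 rad  (haversine)
θ₁₃ = bearing WX-17→MS-15 = 203.379°,  θ₁₂ = bearing WX-17→TP-30 = 151.107°
dₓₜ = R·arcsin(sin δ₁₃ · sin(θ₁₃ − θ₁₂)) = 6375·arcsin(0.53550·sin(52.272°)) = 2788.118 km
|dₓₜ| = 2788.118 km

2788 km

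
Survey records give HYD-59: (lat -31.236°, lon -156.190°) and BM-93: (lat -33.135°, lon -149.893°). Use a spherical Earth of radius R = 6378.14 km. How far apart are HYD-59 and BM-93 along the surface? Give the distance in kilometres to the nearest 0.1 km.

Δφ = -1.8990°,  Δλ = 6.2970°
a = sin²(Δφ/2) + cos φ₁ cos φ₂ sin²(Δλ/2) = 0.002435
c = 2·arcsin(√a) = 0.098722 rad = 5.6563°
d = R·c = 6378.14 × 0.098722 = 629.7 km

629.7 km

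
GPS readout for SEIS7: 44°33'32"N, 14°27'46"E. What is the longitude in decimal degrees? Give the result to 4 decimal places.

14° + 27′/60 + 46″/3600 = 14 + 0.45000 + 0.01278 = 14.4628°

14.4628°E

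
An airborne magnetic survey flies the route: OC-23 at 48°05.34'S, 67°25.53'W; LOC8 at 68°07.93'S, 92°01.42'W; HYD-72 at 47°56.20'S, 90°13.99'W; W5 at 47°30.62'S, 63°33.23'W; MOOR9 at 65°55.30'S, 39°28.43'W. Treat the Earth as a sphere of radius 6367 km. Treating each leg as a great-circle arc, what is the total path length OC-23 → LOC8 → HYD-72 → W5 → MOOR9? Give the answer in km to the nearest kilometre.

OC-23: φ = -48.08900°, λ = -67.42550°
LOC8: φ = -68.13217°, λ = -92.02367°
HYD-72: φ = -47.93667°, λ = -90.23317°
W5: φ = -47.51033°, λ = -63.55383°
MOOR9: φ = -65.92167°, λ = -39.47383°
OC-23→LOC8: c = 0.410664 rad, d = 2614.70 km
LOC8→HYD-72: c = 0.352831 rad, d = 2246.47 km
HYD-72→W5: c = 0.311765 rad, d = 1985.01 km
W5→MOOR9: c = 0.390203 rad, d = 2484.42 km
Total = 2614.70 + 2246.47 + 1985.01 + 2484.42 = 9330.60 km

9331 km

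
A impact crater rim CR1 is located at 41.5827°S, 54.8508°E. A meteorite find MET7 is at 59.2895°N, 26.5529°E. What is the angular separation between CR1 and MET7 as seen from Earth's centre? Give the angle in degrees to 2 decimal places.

Δφ = 100.8722°,  Δλ = -28.2979°
a = sin²(Δφ/2) + cos φ₁ cos φ₂ sin²(Δλ/2) = 0.617135
c = 2·arcsin(√a) = 1.807264 rad = 103.5486°

103.55°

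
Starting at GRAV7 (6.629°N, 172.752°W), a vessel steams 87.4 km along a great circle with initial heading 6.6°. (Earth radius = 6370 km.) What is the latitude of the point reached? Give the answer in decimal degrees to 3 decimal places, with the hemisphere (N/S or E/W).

δ = d/R = 87.4/6370 = 0.013721 rad
φ₂ = arcsin(sin φ₁ cos δ + cos φ₁ sin δ cos θ)
   = arcsin(0.11544·0.99991 + 0.99331·0.01372·0.99337) = 7.40991°
λ₂ = λ₁ + atan2(sin θ sin δ cos φ₁, cos δ − sin φ₁ sin φ₂) = -172.66089°

7.410°N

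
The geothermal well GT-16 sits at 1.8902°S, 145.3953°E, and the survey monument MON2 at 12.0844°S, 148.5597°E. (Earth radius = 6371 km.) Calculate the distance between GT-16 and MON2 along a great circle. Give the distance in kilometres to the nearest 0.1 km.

1186.0 km

Δφ = -10.1942°,  Δλ = 3.1644°
a = sin²(Δφ/2) + cos φ₁ cos φ₂ sin²(Δλ/2) = 0.008638
c = 2·arcsin(√a) = 0.186154 rad = 10.6658°
d = R·c = 6371 × 0.186154 = 1186.0 km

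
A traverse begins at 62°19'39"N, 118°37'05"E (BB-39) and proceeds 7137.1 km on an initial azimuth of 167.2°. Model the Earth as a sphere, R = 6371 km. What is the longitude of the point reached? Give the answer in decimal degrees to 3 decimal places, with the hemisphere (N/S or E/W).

130.125°E

BB-39: φ = +62.32750°, λ = +118.61806°
δ = d/R = 7137.1/6371 = 1.120248 rad
φ₂ = arcsin(sin φ₁ cos δ + cos φ₁ sin δ cos θ)
   = arcsin(0.88562·0.43546 + 0.46442·0.90021·-0.97515) = -1.26249°
λ₂ = λ₁ + atan2(sin θ sin δ cos φ₁, cos δ − sin φ₁ sin φ₂) = 130.12509°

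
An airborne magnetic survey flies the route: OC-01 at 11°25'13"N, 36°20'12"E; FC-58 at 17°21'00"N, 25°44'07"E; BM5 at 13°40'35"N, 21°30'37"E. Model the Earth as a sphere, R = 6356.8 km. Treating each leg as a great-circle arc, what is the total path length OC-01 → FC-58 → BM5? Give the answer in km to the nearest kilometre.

1923 km

OC-01: φ = +11.42028°, λ = +36.33667°
FC-58: φ = +17.35000°, λ = +25.73528°
BM5: φ = +13.67639°, λ = +21.51028°
OC-01→FC-58: c = 0.206866 rad, d = 1315.00 km
FC-58→BM5: c = 0.095694 rad, d = 608.31 km
Total = 1315.00 + 608.31 = 1923.31 km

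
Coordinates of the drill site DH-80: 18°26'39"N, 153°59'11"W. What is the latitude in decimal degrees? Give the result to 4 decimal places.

18.4442°N

18° + 26′/60 + 39″/3600 = 18 + 0.43333 + 0.01083 = 18.4442°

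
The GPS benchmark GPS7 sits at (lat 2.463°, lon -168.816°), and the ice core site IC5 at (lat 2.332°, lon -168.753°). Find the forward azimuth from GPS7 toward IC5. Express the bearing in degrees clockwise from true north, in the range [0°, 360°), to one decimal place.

Δλ = 0.0630°
y = sin Δλ · cos φ₂ = 0.001099
x = cos φ₁ sin φ₂ − sin φ₁ cos φ₂ cos Δλ = -0.002286
θ = atan2(y, x) = 154.3346° → 154.3346° (mod 360°)

154.3°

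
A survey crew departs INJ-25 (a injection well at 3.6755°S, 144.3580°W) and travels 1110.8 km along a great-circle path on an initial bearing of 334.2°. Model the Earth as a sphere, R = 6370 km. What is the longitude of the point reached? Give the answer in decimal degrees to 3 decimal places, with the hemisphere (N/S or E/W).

148.707°W

δ = d/R = 1110.8/6370 = 0.174380 rad
φ₂ = arcsin(sin φ₁ cos δ + cos φ₁ sin δ cos θ)
   = arcsin(-0.06411·0.98483 + 0.99794·0.17350·0.90032) = 5.32174°
λ₂ = λ₁ + atan2(sin θ sin δ cos φ₁, cos δ − sin φ₁ sin φ₂) = -148.70740°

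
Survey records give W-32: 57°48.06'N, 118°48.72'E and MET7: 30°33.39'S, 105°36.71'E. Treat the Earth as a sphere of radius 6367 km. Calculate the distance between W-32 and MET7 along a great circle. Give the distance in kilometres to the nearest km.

W-32: φ = +57.80100°, λ = +118.81200°
MET7: φ = -30.55650°, λ = +105.61183°
Δφ = -88.3575°,  Δλ = -13.2002°
a = sin²(Δφ/2) + cos φ₁ cos φ₂ sin²(Δλ/2) = 0.491730
c = 2·arcsin(√a) = 1.554256 rad = 89.0523°
d = R·c = 6367 × 1.554256 = 9896.0 km

9896 km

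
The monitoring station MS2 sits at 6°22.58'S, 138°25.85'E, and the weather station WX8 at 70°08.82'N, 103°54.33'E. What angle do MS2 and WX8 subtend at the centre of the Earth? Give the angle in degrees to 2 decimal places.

MS2: φ = -6.37633°, λ = +138.43083°
WX8: φ = +70.14700°, λ = +103.90550°
Δφ = 76.5233°,  Δλ = -34.5253°
a = sin²(Δφ/2) + cos φ₁ cos φ₂ sin²(Δλ/2) = 0.413197
c = 2·arcsin(√a) = 1.396306 rad = 80.0024°

80.00°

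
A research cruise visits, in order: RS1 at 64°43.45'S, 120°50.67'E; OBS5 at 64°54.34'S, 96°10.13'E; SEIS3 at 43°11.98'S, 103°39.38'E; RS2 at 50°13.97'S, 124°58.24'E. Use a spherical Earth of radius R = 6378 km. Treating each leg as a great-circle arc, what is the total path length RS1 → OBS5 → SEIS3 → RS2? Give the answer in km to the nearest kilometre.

RS1: φ = -64.72417°, λ = +120.84450°
OBS5: φ = -64.90567°, λ = +96.16883°
SEIS3: φ = -43.19967°, λ = +103.65633°
RS2: φ = -50.23283°, λ = +124.97067°
RS1→OBS5: c = 0.182135 rad, d = 1161.65 km
OBS5→SEIS3: c = 0.385906 rad, d = 2461.31 km
SEIS3→RS2: c = 0.281713 rad, d = 1796.77 km
Total = 1161.65 + 2461.31 + 1796.77 = 5419.73 km

5420 km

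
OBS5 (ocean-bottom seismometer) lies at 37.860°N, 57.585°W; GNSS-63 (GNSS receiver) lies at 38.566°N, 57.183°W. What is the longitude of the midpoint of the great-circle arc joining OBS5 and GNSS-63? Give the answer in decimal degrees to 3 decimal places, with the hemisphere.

Bx = cos φ₂ cos Δλ = 0.781871,  By = cos φ₂ sin Δλ = 0.005486
φₘ = atan2(sin φ₁ + sin φ₂, √((cos φ₁ + Bx)² + By²)) = 38.21317°
λₘ = λ₁ + atan2(By, cos φ₁ + Bx) = -57.38497°

57.385°W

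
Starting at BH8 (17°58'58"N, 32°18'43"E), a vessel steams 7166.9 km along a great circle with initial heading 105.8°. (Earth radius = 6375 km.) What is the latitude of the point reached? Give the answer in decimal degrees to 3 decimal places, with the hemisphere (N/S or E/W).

5.753°S

BH8: φ = +17.98278°, λ = +32.31194°
δ = d/R = 7166.9/6375 = 1.124220 rad
φ₂ = arcsin(sin φ₁ cos δ + cos φ₁ sin δ cos θ)
   = arcsin(0.30873·0.43188 + 0.95115·0.90193·-0.27228) = -5.75336°
λ₂ = λ₁ + atan2(sin θ sin δ cos φ₁, cos δ − sin φ₁ sin φ₂) = 93.03286°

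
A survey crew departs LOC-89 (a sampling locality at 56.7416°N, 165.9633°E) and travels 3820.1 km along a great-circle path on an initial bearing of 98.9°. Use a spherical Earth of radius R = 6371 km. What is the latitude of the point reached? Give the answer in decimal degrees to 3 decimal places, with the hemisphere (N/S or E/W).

39.975°N

δ = d/R = 3820.1/6371 = 0.599608 rad
φ₂ = arcsin(sin φ₁ cos δ + cos φ₁ sin δ cos θ)
   = arcsin(0.83621·0.82556 + 0.54842·0.56432·-0.15471) = 39.97518°
λ₂ = λ₁ + atan2(sin θ sin δ cos φ₁, cos δ − sin φ₁ sin φ₂) = -147.35684°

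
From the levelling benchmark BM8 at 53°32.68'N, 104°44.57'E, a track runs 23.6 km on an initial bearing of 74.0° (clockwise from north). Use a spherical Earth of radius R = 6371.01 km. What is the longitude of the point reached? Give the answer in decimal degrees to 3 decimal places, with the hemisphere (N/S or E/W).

105.087°E

BM8: φ = +53.54467°, λ = +104.74283°
δ = d/R = 23.6/6371.01 = 0.003704 rad
φ₂ = arcsin(sin φ₁ cos δ + cos φ₁ sin δ cos θ)
   = arcsin(0.80432·0.99999 + 0.59420·0.00370·0.27564) = 53.60268°
λ₂ = λ₁ + atan2(sin θ sin δ cos φ₁, cos δ − sin φ₁ sin φ₂) = 105.08666°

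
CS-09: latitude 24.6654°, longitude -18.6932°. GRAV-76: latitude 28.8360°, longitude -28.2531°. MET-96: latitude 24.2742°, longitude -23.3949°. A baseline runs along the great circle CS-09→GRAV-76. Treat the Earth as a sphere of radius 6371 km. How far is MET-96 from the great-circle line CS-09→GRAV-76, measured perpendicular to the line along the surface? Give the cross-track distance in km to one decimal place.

255.7 km

δ₁₃ = central angle CS-09→MET-96 = 0.074997 rad  (haversine)
θ₁₃ = bearing CS-09→MET-96 = 265.754°,  θ₁₂ = bearing CS-09→GRAV-76 = 298.137°
dₓₜ = R·arcsin(sin δ₁₃ · sin(θ₁₃ − θ₁₂)) = 6371·arcsin(0.07493·sin(-32.383°)) = -255.732 km
|dₓₜ| = 255.732 km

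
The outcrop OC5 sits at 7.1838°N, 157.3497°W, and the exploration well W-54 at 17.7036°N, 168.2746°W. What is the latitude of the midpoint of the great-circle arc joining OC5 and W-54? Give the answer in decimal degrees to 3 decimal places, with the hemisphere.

12.499°N

Bx = cos φ₂ cos Δλ = 0.935377,  By = cos φ₂ sin Δλ = -0.180547
φₘ = atan2(sin φ₁ + sin φ₂, √((cos φ₁ + Bx)² + By²)) = 12.49866°
λₘ = λ₁ + atan2(By, cos φ₁ + Bx) = -162.70085°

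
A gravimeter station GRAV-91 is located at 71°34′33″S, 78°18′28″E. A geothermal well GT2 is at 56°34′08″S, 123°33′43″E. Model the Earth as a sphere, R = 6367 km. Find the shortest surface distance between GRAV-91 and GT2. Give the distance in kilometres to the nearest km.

GRAV-91: φ = -71.57583°, λ = +78.30778°
GT2: φ = -56.56889°, λ = +123.56194°
Δφ = 15.0069°,  Δλ = 45.2542°
a = sin²(Δφ/2) + cos φ₁ cos φ₂ sin²(Δλ/2) = 0.042826
c = 2·arcsin(√a) = 0.416902 rad = 23.8867°
d = R·c = 6367 × 0.416902 = 2654.4 km

2654 km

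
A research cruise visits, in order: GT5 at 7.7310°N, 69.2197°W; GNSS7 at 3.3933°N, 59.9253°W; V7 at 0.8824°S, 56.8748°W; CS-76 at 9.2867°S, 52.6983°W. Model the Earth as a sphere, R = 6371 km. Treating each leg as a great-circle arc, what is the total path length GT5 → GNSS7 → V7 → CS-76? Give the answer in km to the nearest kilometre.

GT5→GNSS7: c = 0.178285 rad, d = 1135.86 km
GNSS7→V7: c = 0.091656 rad, d = 583.94 km
V7→CS-76: c = 0.163639 rad, d = 1042.55 km
Total = 1135.86 + 583.94 + 1042.55 = 2762.34 km

2762 km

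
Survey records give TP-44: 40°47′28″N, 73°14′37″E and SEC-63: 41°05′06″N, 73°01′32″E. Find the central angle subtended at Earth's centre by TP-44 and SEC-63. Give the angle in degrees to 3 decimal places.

0.337°

TP-44: φ = +40.79111°, λ = +73.24361°
SEC-63: φ = +41.08500°, λ = +73.02556°
Δφ = 0.2939°,  Δλ = -0.2181°
a = sin²(Δφ/2) + cos φ₁ cos φ₂ sin²(Δλ/2) = 0.000009
c = 2·arcsin(√a) = 0.005880 rad = 0.3369°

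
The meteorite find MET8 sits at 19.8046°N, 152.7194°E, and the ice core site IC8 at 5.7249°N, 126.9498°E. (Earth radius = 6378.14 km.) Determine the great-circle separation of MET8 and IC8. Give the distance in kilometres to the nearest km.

Δφ = -14.0797°,  Δλ = -25.7696°
a = sin²(Δφ/2) + cos φ₁ cos φ₂ sin²(Δλ/2) = 0.061572
c = 2·arcsin(√a) = 0.501512 rad = 28.7345°
d = R·c = 6378.14 × 0.501512 = 3198.7 km

3199 km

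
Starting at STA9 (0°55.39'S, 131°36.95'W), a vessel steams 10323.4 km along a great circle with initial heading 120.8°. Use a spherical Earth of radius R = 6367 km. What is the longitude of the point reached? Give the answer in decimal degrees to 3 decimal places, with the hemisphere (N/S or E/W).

37.694°W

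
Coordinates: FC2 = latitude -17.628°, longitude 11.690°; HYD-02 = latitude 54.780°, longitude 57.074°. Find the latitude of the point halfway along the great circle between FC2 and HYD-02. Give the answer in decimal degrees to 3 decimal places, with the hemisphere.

19.918°N

Bx = cos φ₂ cos Δλ = 0.405059,  By = cos φ₂ sin Δλ = 0.410525
φₘ = atan2(sin φ₁ + sin φ₂, √((cos φ₁ + Bx)² + By²)) = 19.91830°
λₘ = λ₁ + atan2(By, cos φ₁ + Bx) = 28.50894°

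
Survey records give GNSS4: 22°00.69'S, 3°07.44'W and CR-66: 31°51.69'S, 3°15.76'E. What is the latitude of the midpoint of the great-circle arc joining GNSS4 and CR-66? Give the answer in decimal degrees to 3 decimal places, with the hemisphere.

GNSS4: φ = -22.01150°, λ = -3.12400°
CR-66: φ = -31.86150°, λ = +3.26267°
Bx = cos φ₂ cos Δλ = 0.844056,  By = cos φ₂ sin Δλ = 0.094477
φₘ = atan2(sin φ₁ + sin φ₂, √((cos φ₁ + Bx)² + By²)) = -26.97240°
λₘ = λ₁ + atan2(By, cos φ₁ + Bx) = -0.07063°

26.972°S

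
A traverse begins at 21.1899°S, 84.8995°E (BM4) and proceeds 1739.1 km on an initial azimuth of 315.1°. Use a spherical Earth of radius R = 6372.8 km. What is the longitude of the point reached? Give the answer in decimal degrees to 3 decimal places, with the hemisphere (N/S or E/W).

73.768°E

δ = d/R = 1739.1/6372.8 = 0.272894 rad
φ₂ = arcsin(sin φ₁ cos δ + cos φ₁ sin δ cos θ)
   = arcsin(-0.36146·0.96299 + 0.93239·0.26952·0.70834) = -9.79252°
λ₂ = λ₁ + atan2(sin θ sin δ cos φ₁, cos δ − sin φ₁ sin φ₂) = 73.76814°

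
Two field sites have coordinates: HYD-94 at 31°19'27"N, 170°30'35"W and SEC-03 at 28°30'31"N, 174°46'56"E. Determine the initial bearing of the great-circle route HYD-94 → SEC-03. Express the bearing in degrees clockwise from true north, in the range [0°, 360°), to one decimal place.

HYD-94: φ = +31.32417°, λ = -170.50972°
SEC-03: φ = +28.50861°, λ = +174.78222°
Δλ = -14.7081°
y = sin Δλ · cos φ₂ = -0.223108
x = cos φ₁ sin φ₂ − sin φ₁ cos φ₂ cos Δλ = -0.034151
θ = atan2(y, x) = -98.7027° → 261.2973° (mod 360°)

261.3°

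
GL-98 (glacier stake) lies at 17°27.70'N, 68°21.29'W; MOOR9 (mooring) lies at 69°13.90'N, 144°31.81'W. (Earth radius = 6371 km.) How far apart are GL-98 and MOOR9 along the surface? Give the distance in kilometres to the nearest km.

7652 km

GL-98: φ = +17.46167°, λ = -68.35483°
MOOR9: φ = +69.23167°, λ = -144.53017°
Δφ = 51.7700°,  Δλ = -76.1753°
a = sin²(Δφ/2) + cos φ₁ cos φ₂ sin²(Δλ/2) = 0.319302
c = 2·arcsin(√a) = 1.201033 rad = 68.8141°
d = R·c = 6371 × 1.201033 = 7651.8 km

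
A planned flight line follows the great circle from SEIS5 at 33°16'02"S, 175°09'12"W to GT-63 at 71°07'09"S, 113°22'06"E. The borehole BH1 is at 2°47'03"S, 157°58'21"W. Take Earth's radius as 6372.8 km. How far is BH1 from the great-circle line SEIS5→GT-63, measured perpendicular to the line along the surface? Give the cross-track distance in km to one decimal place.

SEIS5: φ = -33.26722°, λ = -175.15333°
GT-63: φ = -71.11917°, λ = +113.36833°
BH1: φ = -2.78417°, λ = -157.97250°
δ₁₃ = central angle SEIS5→BH1 = 0.601455 rad  (haversine)
θ₁₃ = bearing SEIS5→BH1 = 31.427°,  θ₁₂ = bearing SEIS5→GT-63 = 202.666°
dₓₜ = R·arcsin(sin δ₁₃ · sin(θ₁₃ − θ₁₂)) = 6372.8·arcsin(0.56584·sin(-171.239°)) = -549.938 km
|dₓₜ| = 549.938 km

549.9 km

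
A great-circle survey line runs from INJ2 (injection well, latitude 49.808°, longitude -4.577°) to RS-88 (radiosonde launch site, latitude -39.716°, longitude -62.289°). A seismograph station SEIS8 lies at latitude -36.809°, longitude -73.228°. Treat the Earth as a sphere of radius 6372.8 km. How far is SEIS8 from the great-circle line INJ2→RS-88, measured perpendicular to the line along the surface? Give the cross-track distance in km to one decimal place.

953.7 km

δ₁₃ = central angle INJ2→SEIS8 = 1.843754 rad  (haversine)
θ₁₃ = bearing INJ2→SEIS8 = 230.748°,  θ₁₂ = bearing INJ2→RS-88 = 221.841°
dₓₜ = R·arcsin(sin δ₁₃ · sin(θ₁₃ − θ₁₂)) = 6372.8·arcsin(0.96298·sin(8.907°)) = 953.682 km
|dₓₜ| = 953.682 km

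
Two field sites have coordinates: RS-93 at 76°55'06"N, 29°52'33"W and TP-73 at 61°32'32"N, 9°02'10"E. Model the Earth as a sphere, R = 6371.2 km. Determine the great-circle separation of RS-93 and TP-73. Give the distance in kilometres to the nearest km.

2213 km

RS-93: φ = +76.91833°, λ = -29.87583°
TP-73: φ = +61.54222°, λ = +9.03611°
Δφ = -15.3761°,  Δλ = 38.9119°
a = sin²(Δφ/2) + cos φ₁ cos φ₂ sin²(Δλ/2) = 0.029863
c = 2·arcsin(√a) = 0.347360 rad = 19.9023°
d = R·c = 6371.2 × 0.347360 = 2213.1 km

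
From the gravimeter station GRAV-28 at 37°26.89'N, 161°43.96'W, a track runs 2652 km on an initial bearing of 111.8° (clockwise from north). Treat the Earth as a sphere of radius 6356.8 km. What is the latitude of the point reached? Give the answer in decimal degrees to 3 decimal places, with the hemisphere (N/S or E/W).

GRAV-28: φ = +37.44817°, λ = -161.73267°
δ = d/R = 2652/6356.8 = 0.417191 rad
φ₂ = arcsin(sin φ₁ cos δ + cos φ₁ sin δ cos θ)
   = arcsin(0.60804·0.91423 + 0.79390·0.40519·-0.37137) = 25.87623°
λ₂ = λ₁ + atan2(sin θ sin δ cos φ₁, cos δ − sin φ₁ sin φ₂) = -137.01545°

25.876°N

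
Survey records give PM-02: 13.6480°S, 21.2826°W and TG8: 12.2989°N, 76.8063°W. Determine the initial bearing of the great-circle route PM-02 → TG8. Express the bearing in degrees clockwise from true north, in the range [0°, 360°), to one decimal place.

292.7°

Δλ = -55.5237°
y = sin Δλ · cos φ₂ = -0.805441
x = cos φ₁ sin φ₂ − sin φ₁ cos φ₂ cos Δλ = 0.337498
θ = atan2(y, x) = -67.2652° → 292.7348° (mod 360°)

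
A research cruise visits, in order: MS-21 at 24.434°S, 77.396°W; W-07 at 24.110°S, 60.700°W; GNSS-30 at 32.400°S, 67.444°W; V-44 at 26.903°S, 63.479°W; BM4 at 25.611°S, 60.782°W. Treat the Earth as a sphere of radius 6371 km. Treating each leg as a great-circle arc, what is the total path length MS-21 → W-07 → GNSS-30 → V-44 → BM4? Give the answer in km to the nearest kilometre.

MS-21→W-07: c = 0.265541 rad, d = 1691.76 km
W-07→GNSS-30: c = 0.177894 rad, d = 1133.36 km
GNSS-30→V-44: c = 0.113206 rad, d = 721.24 km
V-44→BM4: c = 0.047858 rad, d = 304.90 km
Total = 1691.76 + 1133.36 + 721.24 + 304.90 = 3851.27 km

3851 km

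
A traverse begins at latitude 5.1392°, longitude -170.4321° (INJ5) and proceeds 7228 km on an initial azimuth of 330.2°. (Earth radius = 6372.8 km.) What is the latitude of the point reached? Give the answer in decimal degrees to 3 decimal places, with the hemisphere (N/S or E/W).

δ = d/R = 7228/6372.8 = 1.134195 rad
φ₂ = arcsin(sin φ₁ cos δ + cos φ₁ sin δ cos θ)
   = arcsin(0.08958·0.42286 + 0.99598·0.90619·0.86777) = 55.19315°
λ₂ = λ₁ + atan2(sin θ sin δ cos φ₁, cos δ − sin φ₁ sin φ₂) = 137.47827°

55.193°N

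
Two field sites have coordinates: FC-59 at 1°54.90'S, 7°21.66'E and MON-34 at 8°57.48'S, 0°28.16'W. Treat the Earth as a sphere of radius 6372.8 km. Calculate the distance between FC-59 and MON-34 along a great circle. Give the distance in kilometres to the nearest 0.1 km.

1168.1 km

FC-59: φ = -1.91500°, λ = +7.36100°
MON-34: φ = -8.95800°, λ = -0.46933°
Δφ = -7.0430°,  Δλ = -7.8303°
a = sin²(Δφ/2) + cos φ₁ cos φ₂ sin²(Δλ/2) = 0.008375
c = 2·arcsin(√a) = 0.183291 rad = 10.5018°
d = R·c = 6372.8 × 0.183291 = 1168.1 km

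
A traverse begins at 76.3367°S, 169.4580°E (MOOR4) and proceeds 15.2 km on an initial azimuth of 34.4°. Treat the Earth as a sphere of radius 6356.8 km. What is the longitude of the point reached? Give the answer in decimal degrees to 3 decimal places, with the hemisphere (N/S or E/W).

169.783°E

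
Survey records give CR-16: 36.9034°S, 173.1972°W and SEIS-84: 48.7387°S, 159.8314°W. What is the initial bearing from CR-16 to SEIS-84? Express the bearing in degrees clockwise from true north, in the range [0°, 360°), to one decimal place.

144.8°

Δλ = 13.3658°
y = sin Δλ · cos φ₂ = 0.152453
x = cos φ₁ sin φ₂ − sin φ₁ cos φ₂ cos Δλ = -0.215825
θ = atan2(y, x) = 144.7636° → 144.7636° (mod 360°)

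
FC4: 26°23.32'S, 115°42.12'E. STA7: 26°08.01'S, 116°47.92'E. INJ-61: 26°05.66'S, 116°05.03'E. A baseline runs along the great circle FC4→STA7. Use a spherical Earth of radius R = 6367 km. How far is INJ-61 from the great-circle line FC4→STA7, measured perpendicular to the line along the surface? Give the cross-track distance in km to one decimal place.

FC4: φ = -26.38867°, λ = +115.70200°
STA7: φ = -26.13350°, λ = +116.79867°
INJ-61: φ = -26.09433°, λ = +116.08383°
δ₁₃ = central angle FC4→INJ-61 = 0.007882 rad  (haversine)
θ₁₃ = bearing FC4→INJ-61 = 49.408°,  θ₁₂ = bearing FC4→STA7 = 75.698°
dₓₜ = R·arcsin(sin δ₁₃ · sin(θ₁₃ − θ₁₂)) = 6367·arcsin(0.00788·sin(-26.290°)) = -22.226 km
|dₓₜ| = 22.226 km

22.2 km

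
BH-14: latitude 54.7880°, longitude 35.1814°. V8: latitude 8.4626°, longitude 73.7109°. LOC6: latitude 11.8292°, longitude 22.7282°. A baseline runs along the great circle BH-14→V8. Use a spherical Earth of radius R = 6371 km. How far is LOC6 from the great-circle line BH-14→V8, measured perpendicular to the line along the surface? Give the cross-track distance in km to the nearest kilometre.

4388 km

δ₁₃ = central angle BH-14→LOC6 = 0.769058 rad  (haversine)
θ₁₃ = bearing BH-14→LOC6 = 197.667°,  θ₁₂ = bearing BH-14→V8 = 131.616°
dₓₜ = R·arcsin(sin δ₁₃ · sin(θ₁₃ − θ₁₂)) = 6371·arcsin(0.69546·sin(66.051°)) = 4388.142 km
|dₓₜ| = 4388.142 km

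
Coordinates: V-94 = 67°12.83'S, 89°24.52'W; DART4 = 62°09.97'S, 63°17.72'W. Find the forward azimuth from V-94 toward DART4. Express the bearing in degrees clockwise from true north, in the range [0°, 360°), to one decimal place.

77.9°

V-94: φ = -67.21383°, λ = -89.40867°
DART4: φ = -62.16617°, λ = -63.29533°
Δλ = 26.1133°
y = sin Δλ · cos φ₂ = 0.205509
x = cos φ₁ sin φ₂ − sin φ₁ cos φ₂ cos Δλ = 0.044044
θ = atan2(y, x) = 77.9035° → 77.9035° (mod 360°)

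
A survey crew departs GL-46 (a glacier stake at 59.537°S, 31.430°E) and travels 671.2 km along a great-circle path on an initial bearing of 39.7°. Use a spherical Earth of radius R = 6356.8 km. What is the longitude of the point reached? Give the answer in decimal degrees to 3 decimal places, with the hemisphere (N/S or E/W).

38.119°E

δ = d/R = 671.2/6356.8 = 0.105588 rad
φ₂ = arcsin(sin φ₁ cos δ + cos φ₁ sin δ cos θ)
   = arcsin(-0.86196·0.99443 + 0.50698·0.10539·0.76940) = -54.69092°
λ₂ = λ₁ + atan2(sin θ sin δ cos φ₁, cos δ − sin φ₁ sin φ₂) = 38.11868°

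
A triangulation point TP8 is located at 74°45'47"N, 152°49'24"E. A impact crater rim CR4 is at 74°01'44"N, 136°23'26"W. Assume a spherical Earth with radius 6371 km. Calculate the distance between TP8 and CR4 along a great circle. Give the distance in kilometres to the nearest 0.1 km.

TP8: φ = +74.76306°, λ = +152.82333°
CR4: φ = +74.02889°, λ = -136.39056°
Δφ = -0.7342°,  Δλ = 70.7861°
a = sin²(Δφ/2) + cos φ₁ cos φ₂ sin²(Δλ/2) = 0.024299
c = 2·arcsin(√a) = 0.313037 rad = 17.9357°
d = R·c = 6371 × 0.313037 = 1994.4 km

1994.4 km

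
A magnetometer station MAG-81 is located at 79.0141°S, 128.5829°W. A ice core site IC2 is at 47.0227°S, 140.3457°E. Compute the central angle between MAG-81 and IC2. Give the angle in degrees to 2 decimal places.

44.29°

Δφ = 31.9914°,  Δλ = -91.0714°
a = sin²(Δφ/2) + cos φ₁ cos φ₂ sin²(Δλ/2) = 0.142106
c = 2·arcsin(√a) = 0.773046 rad = 44.2923°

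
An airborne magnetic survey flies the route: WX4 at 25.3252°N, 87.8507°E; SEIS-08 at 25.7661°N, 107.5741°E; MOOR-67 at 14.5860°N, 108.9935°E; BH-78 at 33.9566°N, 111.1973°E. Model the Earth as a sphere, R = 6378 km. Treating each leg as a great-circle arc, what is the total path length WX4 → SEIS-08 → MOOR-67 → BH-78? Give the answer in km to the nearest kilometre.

WX4→SEIS-08: c = 0.310392 rad, d = 1979.68 km
SEIS-08→MOOR-67: c = 0.196504 rad, d = 1253.30 km
MOOR-67→BH-78: c = 0.339866 rad, d = 2167.67 km
Total = 1979.68 + 1253.30 + 2167.67 = 5400.65 km

5401 km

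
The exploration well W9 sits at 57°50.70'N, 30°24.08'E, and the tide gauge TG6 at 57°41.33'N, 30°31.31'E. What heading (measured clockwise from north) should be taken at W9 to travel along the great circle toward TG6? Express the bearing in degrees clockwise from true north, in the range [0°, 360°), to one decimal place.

157.6°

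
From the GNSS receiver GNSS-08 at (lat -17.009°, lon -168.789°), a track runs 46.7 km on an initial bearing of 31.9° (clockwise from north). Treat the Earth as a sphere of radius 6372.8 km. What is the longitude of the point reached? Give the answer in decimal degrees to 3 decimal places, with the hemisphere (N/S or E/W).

168.557°W

δ = d/R = 46.7/6372.8 = 0.007328 rad
φ₂ = arcsin(sin φ₁ cos δ + cos φ₁ sin δ cos θ)
   = arcsin(-0.29252·0.99997 + 0.95626·0.00733·0.84897) = -16.65242°
λ₂ = λ₁ + atan2(sin θ sin δ cos φ₁, cos δ − sin φ₁ sin φ₂) = -168.55742°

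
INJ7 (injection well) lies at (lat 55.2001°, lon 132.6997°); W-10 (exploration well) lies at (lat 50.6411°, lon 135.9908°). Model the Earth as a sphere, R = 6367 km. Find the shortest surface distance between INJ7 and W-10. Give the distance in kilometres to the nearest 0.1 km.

Δφ = -4.5590°,  Δλ = 3.2911°
a = sin²(Δφ/2) + cos φ₁ cos φ₂ sin²(Δλ/2) = 0.001880
c = 2·arcsin(√a) = 0.086756 rad = 4.9707°
d = R·c = 6367 × 0.086756 = 552.4 km

552.4 km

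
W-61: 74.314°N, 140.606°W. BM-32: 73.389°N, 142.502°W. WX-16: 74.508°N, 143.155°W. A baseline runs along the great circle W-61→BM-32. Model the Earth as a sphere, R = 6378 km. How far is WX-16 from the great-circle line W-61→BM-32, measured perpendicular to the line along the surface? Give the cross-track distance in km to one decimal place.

77.0 km

δ₁₃ = central angle W-61→WX-16 = 0.012425 rad  (haversine)
θ₁₃ = bearing W-61→WX-16 = 287.038°,  θ₁₂ = bearing W-61→BM-32 = 210.600°
dₓₜ = R·arcsin(sin δ₁₃ · sin(θ₁₃ − θ₁₂)) = 6378·arcsin(0.01242·sin(76.438°)) = 77.035 km
|dₓₜ| = 77.035 km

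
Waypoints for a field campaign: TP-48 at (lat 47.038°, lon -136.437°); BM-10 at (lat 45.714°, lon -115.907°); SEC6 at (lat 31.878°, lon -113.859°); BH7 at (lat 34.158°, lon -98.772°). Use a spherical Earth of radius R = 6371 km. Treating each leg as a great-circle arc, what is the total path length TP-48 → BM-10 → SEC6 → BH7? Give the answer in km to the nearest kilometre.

4554 km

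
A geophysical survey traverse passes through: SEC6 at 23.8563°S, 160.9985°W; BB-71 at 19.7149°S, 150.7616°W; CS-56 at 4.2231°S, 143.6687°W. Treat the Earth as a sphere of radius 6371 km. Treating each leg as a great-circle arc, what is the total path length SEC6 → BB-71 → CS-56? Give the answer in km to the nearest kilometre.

SEC6→BB-71: c = 0.180892 rad, d = 1152.46 km
BB-71→CS-56: c = 0.296092 rad, d = 1886.40 km
Total = 1152.46 + 1886.40 = 3038.86 km

3039 km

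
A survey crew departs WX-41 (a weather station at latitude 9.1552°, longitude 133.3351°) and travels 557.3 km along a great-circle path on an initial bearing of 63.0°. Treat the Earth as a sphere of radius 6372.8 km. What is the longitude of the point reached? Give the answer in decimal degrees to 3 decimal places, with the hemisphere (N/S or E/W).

137.888°E

δ = d/R = 557.3/6372.8 = 0.087450 rad
φ₂ = arcsin(sin φ₁ cos δ + cos φ₁ sin δ cos θ)
   = arcsin(0.15911·0.99618 + 0.98726·0.08734·0.45399) = 11.39939°
λ₂ = λ₁ + atan2(sin θ sin δ cos φ₁, cos δ − sin φ₁ sin φ₂) = 137.88832°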